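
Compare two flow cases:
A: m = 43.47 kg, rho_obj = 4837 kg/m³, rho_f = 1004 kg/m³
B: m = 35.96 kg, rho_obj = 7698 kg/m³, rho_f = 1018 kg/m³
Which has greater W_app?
W_app(A) = 337.9 N, W_app(B) = 306.1 N. Answer: A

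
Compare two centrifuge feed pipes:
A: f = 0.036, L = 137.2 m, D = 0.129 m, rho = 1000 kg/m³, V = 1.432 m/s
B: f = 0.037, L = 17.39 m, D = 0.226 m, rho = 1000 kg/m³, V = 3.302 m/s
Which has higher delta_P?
delta_P(A) = 39.26 kPa, delta_P(B) = 15.52 kPa. Answer: A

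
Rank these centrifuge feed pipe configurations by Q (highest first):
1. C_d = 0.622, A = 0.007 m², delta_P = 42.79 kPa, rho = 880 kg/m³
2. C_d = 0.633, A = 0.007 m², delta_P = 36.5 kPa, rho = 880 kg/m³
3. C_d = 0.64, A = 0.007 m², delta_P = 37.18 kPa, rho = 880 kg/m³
Case 1: Q = 42.94 L/s
Case 2: Q = 40.36 L/s
Case 3: Q = 41.18 L/s
Ranking (highest first): 1, 3, 2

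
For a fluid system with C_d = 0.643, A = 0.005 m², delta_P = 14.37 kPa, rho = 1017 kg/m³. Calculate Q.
Formula: Q = C_d A \sqrt{\frac{2 \Delta P}{\rho}}
Q = 0.643·0.005·√(2·(14.37·1000)/1017)·1000 = 17.09 L/s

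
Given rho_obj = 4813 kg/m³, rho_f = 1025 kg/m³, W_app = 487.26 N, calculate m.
Formula: W_{app} = mg\left(1 - \frac{\rho_f}{\rho_{obj}}\right)
Substituting knowns: 487.26 = m·9.81·(1 − 1025/4813)
Solving for m: m = 487.26/(9.81·(1 − 1025/4813)) = 63.11 kg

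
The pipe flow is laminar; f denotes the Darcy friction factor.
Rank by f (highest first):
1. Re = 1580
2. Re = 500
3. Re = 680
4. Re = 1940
Case 1: f = 0.04051
Case 2: f = 0.128
Case 3: f = 0.09412
Case 4: f = 0.03299
Ranking (highest first): 2, 3, 1, 4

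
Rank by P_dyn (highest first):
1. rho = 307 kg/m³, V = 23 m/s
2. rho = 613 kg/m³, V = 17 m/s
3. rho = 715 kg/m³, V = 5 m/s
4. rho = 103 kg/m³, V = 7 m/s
Case 1: P_dyn = 81.2 kPa
Case 2: P_dyn = 88.58 kPa
Case 3: P_dyn = 8.938 kPa
Case 4: P_dyn = 2.523 kPa
Ranking (highest first): 2, 1, 3, 4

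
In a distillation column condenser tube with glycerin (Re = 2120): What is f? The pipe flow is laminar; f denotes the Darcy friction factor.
Formula: f = \frac{64}{Re}
f = 64/2120 = 0.03019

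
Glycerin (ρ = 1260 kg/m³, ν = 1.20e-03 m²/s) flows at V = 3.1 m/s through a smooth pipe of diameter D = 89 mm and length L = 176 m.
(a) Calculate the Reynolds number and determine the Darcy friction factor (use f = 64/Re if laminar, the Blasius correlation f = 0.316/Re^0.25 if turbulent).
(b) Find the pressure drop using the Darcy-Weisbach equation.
(a) Re = V·D/ν = 3.1·0.089/1.20e-03 = 229.92 → laminar (Re < 2300); f = 64/Re = 64/229.92 = 0.27836
(b) Darcy-Weisbach: ΔP = f·(L/D)·½ρV²/1000 = 0.27836·(176/0.089)·½·1260·3.1²/1000 = 3333 kPa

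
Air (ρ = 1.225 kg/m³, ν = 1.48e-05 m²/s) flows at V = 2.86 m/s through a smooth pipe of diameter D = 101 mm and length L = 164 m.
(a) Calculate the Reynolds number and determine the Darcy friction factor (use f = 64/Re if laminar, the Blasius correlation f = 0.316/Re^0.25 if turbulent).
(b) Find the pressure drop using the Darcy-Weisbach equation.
(a) Re = V·D/ν = 2.86·0.101/1.48e-05 = 19518 → turbulent (Re > 4000); f = 0.316/Re^0.25 = 0.316/19518^0.25 = 0.026735
(b) Darcy-Weisbach: ΔP = f·(L/D)·½ρV²/1000 = 0.026735·(164/0.101)·½·1.225·2.86²/1000 = 0.2175 kPa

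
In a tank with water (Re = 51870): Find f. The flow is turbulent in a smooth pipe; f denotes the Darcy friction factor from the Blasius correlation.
Formula: f = \frac{0.316}{Re^{0.25}}
f = 0.316/51870^0.25 = 0.02094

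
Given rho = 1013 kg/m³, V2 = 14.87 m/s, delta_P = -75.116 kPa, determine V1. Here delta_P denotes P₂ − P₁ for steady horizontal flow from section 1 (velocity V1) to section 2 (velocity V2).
Formula: \Delta P = \frac{1}{2} \rho (V_1^2 - V_2^2)
Substituting knowns: -75.116 = 0.5·1013·(V1² − 14.87²)/1000
Solving for V1: V1 = √(14.87² + 2·(-75.116·1000)/1013) = 8.533 m/s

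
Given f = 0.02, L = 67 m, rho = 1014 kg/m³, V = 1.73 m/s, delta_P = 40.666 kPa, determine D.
Formula: \Delta P = f \frac{L}{D} \frac{\rho V^2}{2}
Substituting knowns: 40.666 = 0.02·(67/D)·0.5·1014·1.73²/1000
Solving for D: D = 0.02·67·0.5·1014·1.73²/(40.666·1000) = 0.05 m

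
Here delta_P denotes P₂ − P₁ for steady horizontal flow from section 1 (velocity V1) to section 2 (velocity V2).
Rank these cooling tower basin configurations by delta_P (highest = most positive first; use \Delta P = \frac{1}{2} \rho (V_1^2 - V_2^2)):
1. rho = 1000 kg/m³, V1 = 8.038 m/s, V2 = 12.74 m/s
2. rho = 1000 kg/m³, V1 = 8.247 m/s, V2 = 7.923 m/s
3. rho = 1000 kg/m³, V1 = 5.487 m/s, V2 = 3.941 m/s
Case 1: delta_P = -48.85 kPa
Case 2: delta_P = 2.62 kPa
Case 3: delta_P = 7.288 kPa
Ranking (highest first): 3, 2, 1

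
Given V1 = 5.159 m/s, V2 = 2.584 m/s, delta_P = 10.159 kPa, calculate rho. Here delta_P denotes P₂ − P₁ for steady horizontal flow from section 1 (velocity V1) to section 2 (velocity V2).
Formula: \Delta P = \frac{1}{2} \rho (V_1^2 - V_2^2)
Substituting knowns: 10.159 = 0.5·rho·(5.159² − 2.584²)/1000
Solving for rho: rho = 2·(10.159·1000)/(5.159² − 2.584²) = 1019 kg/m³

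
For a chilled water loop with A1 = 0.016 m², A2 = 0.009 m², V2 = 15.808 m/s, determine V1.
Formula: V_2 = \frac{A_1 V_1}{A_2}
Substituting knowns: 15.808 = 0.016·V1/0.009
Solving for V1: V1 = 15.808·0.009/0.016 = 8.892 m/s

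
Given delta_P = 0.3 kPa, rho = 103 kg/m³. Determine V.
Formula: V = \sqrt{\frac{2 \Delta P}{\rho}}
V = √(2·(0.3·1000)/103) = 2.414 m/s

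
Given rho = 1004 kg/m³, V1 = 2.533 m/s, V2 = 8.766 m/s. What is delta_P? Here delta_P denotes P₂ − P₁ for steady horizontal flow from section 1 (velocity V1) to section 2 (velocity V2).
Formula: \Delta P = \frac{1}{2} \rho (V_1^2 - V_2^2)
delta_P = 0.5·1004·(2.533² − 8.766²)/1000 = -35.35 kPa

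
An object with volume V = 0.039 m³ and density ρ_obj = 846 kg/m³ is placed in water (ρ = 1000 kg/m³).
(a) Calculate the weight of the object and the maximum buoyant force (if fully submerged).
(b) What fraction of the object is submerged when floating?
(a) W=rho_obj*g*V=846*9.81*0.039=323.7 N; F_B(max)=rho*g*V=1000*9.81*0.039=382.6 N
(b) Floating fraction=rho_obj/rho=846/1000=0.846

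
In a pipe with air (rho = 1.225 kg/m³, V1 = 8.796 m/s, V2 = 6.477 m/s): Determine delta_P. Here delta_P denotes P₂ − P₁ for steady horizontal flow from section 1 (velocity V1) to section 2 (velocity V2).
Formula: \Delta P = \frac{1}{2} \rho (V_1^2 - V_2^2)
delta_P = 0.5·1.225·(8.796² − 6.477²)/1000 = 0.02169 kPa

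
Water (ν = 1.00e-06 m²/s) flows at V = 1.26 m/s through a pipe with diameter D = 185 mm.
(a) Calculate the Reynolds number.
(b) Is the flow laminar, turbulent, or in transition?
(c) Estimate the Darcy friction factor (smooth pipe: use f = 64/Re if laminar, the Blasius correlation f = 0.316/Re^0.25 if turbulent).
(a) Re = V·D/ν = 1.26·0.185/1.00e-06 = 233100
(b) Flow regime: turbulent (Re > 4000)
(c) Friction factor: f = 0.316/Re^0.25 = 0.316/233100^0.25 = 0.01438 (Blasius is strictly valid for Re ≲ 1e5; used here as the smooth-pipe estimate the problem specifies)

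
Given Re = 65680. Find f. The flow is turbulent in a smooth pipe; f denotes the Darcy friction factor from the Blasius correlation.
Formula: f = \frac{0.316}{Re^{0.25}}
f = 0.316/65680^0.25 = 0.01974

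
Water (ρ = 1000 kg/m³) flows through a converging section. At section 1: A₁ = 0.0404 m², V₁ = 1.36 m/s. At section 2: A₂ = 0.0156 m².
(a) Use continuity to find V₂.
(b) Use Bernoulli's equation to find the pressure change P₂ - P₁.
(a) Continuity: A₁V₁=A₂V₂ -> V₂=A₁V₁/A₂=0.0404*1.36/0.0156=3.52 m/s
(b) Bernoulli: P₂-P₁=0.5*rho*(V₁^2-V₂^2)/1000=0.5*1000*(1.36^2-3.52^2)/1000=-5.27 kPa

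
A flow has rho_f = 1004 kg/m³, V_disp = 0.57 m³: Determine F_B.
Formula: F_B = \rho_f g V_{disp}
F_B = 1004·9.81·0.57 = 5614 N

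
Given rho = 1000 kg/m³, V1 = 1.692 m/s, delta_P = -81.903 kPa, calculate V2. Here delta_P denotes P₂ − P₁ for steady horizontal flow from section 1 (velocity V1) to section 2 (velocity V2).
Formula: \Delta P = \frac{1}{2} \rho (V_1^2 - V_2^2)
Substituting knowns: -81.903 = 0.5·1000·(1.692² − V2²)/1000
Solving for V2: V2 = √(1.692² − 2·(-81.903·1000)/1000) = 12.91 m/s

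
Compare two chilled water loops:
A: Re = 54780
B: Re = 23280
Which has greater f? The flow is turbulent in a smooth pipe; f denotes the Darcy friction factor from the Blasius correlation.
f(A) = 0.02066, f(B) = 0.02558. Answer: B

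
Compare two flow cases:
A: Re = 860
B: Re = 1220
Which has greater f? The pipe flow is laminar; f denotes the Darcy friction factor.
f(A) = 0.07442, f(B) = 0.05246. Answer: A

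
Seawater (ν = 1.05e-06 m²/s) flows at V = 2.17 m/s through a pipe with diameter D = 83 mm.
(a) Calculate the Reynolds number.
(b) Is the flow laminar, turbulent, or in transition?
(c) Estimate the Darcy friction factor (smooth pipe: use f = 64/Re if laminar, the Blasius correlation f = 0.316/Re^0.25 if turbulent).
(a) Re = V·D/ν = 2.17·0.083/1.05e-06 = 171530
(b) Flow regime: turbulent (Re > 4000)
(c) Friction factor: f = 0.316/Re^0.25 = 0.316/171530^0.25 = 0.01553 (Blasius is strictly valid for Re ≲ 1e5; used here as the smooth-pipe estimate the problem specifies)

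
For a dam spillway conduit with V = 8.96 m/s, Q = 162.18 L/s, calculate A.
Formula: Q = A V
Substituting knowns: 162.18 = A·8.96·1000
Solving for A: A = (162.18/1000)/8.96 = 0.0181 m²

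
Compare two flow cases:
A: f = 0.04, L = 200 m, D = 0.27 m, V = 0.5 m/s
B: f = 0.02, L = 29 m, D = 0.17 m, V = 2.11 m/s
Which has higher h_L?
h_L(A) = 0.3775 m, h_L(B) = 0.7742 m. Answer: B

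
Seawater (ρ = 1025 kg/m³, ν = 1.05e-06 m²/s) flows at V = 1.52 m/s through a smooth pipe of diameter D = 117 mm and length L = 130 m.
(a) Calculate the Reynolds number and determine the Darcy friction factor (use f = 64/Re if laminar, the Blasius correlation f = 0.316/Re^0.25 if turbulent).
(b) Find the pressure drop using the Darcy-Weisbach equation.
(a) Re = V·D/ν = 1.52·0.117/1.05e-06 = 169370 → turbulent (Re > 4000); f = 0.316/Re^0.25 = 0.316/169370^0.25 = 0.015577 (Blasius is strictly valid for Re ≲ 1e5; used here as the smooth-pipe estimate the problem specifies)
(b) Darcy-Weisbach: ΔP = f·(L/D)·½ρV²/1000 = 0.015577·(130/0.117)·½·1025·1.52²/1000 = 20.49 kPa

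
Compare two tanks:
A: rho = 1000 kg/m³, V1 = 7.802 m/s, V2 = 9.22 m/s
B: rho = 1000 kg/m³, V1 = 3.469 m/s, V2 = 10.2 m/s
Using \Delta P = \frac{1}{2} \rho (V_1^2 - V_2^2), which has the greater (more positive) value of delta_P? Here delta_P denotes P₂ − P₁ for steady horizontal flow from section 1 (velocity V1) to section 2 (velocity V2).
delta_P(A) = -12.07 kPa, delta_P(B) = -46 kPa. Answer: A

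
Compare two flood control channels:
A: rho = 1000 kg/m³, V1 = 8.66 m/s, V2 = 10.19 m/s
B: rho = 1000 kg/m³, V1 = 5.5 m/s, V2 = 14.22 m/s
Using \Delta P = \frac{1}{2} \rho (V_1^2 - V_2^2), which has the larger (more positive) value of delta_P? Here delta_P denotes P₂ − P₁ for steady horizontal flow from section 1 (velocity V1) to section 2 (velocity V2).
delta_P(A) = -14.42 kPa, delta_P(B) = -85.98 kPa. Answer: A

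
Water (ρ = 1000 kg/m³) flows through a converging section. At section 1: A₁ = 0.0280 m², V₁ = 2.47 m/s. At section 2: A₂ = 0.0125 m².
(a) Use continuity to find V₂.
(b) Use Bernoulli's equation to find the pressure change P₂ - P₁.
(a) Continuity: A₁V₁=A₂V₂ -> V₂=A₁V₁/A₂=0.0280*2.47/0.0125=5.53 m/s
(b) Bernoulli: P₂-P₁=0.5*rho*(V₁^2-V₂^2)/1000=0.5*1000*(2.47^2-5.53^2)/1000=-12.24 kPa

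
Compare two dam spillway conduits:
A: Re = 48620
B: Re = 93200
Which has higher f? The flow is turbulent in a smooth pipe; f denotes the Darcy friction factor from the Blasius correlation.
f(A) = 0.02128, f(B) = 0.01809. Answer: A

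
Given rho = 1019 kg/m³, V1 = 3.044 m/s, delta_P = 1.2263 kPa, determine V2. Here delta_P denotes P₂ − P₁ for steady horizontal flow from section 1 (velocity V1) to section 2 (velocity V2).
Formula: \Delta P = \frac{1}{2} \rho (V_1^2 - V_2^2)
Substituting knowns: 1.2263 = 0.5·1019·(3.044² − V2²)/1000
Solving for V2: V2 = √(3.044² − 2·(1.2263·1000)/1019) = 2.619 m/s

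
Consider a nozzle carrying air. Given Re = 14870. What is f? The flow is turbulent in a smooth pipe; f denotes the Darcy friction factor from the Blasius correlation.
Formula: f = \frac{0.316}{Re^{0.25}}
f = 0.316/14870^0.25 = 0.02862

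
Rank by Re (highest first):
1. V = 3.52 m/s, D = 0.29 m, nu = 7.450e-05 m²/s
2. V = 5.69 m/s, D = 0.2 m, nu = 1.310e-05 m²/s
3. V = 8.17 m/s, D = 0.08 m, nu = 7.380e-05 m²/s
Case 1: Re = 13702
Case 2: Re = 86870
Case 3: Re = 8856
Ranking (highest first): 2, 1, 3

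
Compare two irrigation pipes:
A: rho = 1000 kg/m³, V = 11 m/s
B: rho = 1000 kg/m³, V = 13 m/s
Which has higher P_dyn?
P_dyn(A) = 60.5 kPa, P_dyn(B) = 84.5 kPa. Answer: B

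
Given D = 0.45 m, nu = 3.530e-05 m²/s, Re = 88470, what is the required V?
Formula: Re = \frac{V D}{\nu}
Substituting knowns: 88470 = V·0.45/3.530e-05
Solving for V: V = 88470·3.530e-05/0.45 = 6.94 m/s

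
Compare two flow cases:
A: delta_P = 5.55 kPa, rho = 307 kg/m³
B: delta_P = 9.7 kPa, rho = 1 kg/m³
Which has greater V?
V(A) = 6.013 m/s, V(B) = 139.3 m/s. Answer: B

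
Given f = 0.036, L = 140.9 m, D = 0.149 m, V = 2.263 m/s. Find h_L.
Formula: h_L = f \frac{L}{D} \frac{V^2}{2g}
h_L = 0.036·(140.9/0.149)·2.263²/(2·9.81) = 8.886 m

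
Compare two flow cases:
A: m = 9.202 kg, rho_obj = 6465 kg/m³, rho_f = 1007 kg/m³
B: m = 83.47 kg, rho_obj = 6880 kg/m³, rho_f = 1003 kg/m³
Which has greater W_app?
W_app(A) = 76.21 N, W_app(B) = 699.5 N. Answer: B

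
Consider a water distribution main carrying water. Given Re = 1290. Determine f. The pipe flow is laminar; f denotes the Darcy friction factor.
Formula: f = \frac{64}{Re}
f = 64/1290 = 0.04961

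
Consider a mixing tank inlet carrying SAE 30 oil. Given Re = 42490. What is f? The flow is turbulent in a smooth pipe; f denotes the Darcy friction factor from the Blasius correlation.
Formula: f = \frac{0.316}{Re^{0.25}}
f = 0.316/42490^0.25 = 0.02201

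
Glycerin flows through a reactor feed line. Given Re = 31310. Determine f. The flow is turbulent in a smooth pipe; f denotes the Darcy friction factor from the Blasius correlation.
Formula: f = \frac{0.316}{Re^{0.25}}
f = 0.316/31310^0.25 = 0.02376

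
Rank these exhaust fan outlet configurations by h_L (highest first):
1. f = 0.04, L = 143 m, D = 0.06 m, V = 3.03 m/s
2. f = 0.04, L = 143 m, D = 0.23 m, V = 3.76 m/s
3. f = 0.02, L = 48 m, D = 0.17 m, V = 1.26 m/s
Case 1: h_L = 44.61 m
Case 2: h_L = 17.92 m
Case 3: h_L = 0.4569 m
Ranking (highest first): 1, 2, 3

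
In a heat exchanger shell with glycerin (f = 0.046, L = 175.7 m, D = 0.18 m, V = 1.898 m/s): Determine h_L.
Formula: h_L = f \frac{L}{D} \frac{V^2}{2g}
h_L = 0.046·(175.7/0.18)·1.898²/(2·9.81) = 8.244 m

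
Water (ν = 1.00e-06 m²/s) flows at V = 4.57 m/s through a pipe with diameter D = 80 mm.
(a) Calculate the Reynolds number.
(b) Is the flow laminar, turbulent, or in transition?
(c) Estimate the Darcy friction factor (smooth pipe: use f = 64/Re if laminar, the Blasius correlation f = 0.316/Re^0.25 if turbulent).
(a) Re = V·D/ν = 4.57·0.08/1.00e-06 = 365600
(b) Flow regime: turbulent (Re > 4000)
(c) Friction factor: f = 0.316/Re^0.25 = 0.316/365600^0.25 = 0.01285 (Blasius is strictly valid for Re ≲ 1e5; used here as the smooth-pipe estimate the problem specifies)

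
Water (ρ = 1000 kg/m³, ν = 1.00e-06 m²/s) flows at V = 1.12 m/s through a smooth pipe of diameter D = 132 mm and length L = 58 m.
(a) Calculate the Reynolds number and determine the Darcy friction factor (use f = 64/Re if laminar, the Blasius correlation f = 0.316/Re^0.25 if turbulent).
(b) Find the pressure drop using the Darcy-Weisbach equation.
(a) Re = V·D/ν = 1.12·0.132/1.00e-06 = 147840 → turbulent (Re > 4000); f = 0.316/Re^0.25 = 0.316/147840^0.25 = 0.016115 (Blasius is strictly valid for Re ≲ 1e5; used here as the smooth-pipe estimate the problem specifies)
(b) Darcy-Weisbach: ΔP = f·(L/D)·½ρV²/1000 = 0.016115·(58/0.132)·½·1000·1.12²/1000 = 4.441 kPa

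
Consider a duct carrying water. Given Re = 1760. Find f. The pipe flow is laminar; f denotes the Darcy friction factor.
Formula: f = \frac{64}{Re}
f = 64/1760 = 0.03636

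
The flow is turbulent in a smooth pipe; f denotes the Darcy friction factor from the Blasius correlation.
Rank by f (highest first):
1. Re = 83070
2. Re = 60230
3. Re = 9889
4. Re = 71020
Case 1: f = 0.01861
Case 2: f = 0.02017
Case 3: f = 0.03169
Case 4: f = 0.01936
Ranking (highest first): 3, 2, 4, 1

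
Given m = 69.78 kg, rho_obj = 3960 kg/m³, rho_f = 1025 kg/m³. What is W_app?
Formula: W_{app} = mg\left(1 - \frac{\rho_f}{\rho_{obj}}\right)
W_app = 69.78·9.81·(1 − 1025/3960) = 507.4 N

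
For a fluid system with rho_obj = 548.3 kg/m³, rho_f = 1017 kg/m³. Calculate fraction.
Formula: f_{sub} = \frac{\rho_{obj}}{\rho_f}
fraction = 548.3/1017 = 0.5391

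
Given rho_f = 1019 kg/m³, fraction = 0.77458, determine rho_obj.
Formula: f_{sub} = \frac{\rho_{obj}}{\rho_f}
Substituting knowns: 0.77458 = rho_obj/1019
Solving for rho_obj: rho_obj = 0.77458·1019 = 789.3 kg/m³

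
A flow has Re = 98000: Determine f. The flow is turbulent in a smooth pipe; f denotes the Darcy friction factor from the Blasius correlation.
Formula: f = \frac{0.316}{Re^{0.25}}
f = 0.316/98000^0.25 = 0.01786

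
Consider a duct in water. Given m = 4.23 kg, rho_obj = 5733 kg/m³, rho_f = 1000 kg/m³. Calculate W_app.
Formula: W_{app} = mg\left(1 - \frac{\rho_f}{\rho_{obj}}\right)
W_app = 4.23·9.81·(1 − 1000/5733) = 34.26 N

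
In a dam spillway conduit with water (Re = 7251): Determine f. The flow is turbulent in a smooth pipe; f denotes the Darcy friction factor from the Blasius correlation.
Formula: f = \frac{0.316}{Re^{0.25}}
f = 0.316/7251^0.25 = 0.03424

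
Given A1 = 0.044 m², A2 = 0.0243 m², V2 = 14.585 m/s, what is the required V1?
Formula: V_2 = \frac{A_1 V_1}{A_2}
Substituting knowns: 14.585 = 0.044·V1/0.0243
Solving for V1: V1 = 14.585·0.0243/0.044 = 8.055 m/s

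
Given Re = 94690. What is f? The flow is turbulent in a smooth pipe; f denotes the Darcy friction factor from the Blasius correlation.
Formula: f = \frac{0.316}{Re^{0.25}}
f = 0.316/94690^0.25 = 0.01801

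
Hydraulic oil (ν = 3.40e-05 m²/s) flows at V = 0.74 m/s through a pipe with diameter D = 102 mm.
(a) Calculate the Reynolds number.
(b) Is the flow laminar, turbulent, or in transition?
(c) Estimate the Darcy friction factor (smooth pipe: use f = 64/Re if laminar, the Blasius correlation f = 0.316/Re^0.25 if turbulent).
(a) Re = V·D/ν = 0.74·0.102/3.40e-05 = 2220
(b) Flow regime: laminar (Re < 2300)
(c) Friction factor: f = 64/Re = 64/2220 = 0.02883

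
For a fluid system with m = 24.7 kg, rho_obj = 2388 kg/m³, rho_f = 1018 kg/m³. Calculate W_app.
Formula: W_{app} = mg\left(1 - \frac{\rho_f}{\rho_{obj}}\right)
W_app = 24.7·9.81·(1 − 1018/2388) = 139 N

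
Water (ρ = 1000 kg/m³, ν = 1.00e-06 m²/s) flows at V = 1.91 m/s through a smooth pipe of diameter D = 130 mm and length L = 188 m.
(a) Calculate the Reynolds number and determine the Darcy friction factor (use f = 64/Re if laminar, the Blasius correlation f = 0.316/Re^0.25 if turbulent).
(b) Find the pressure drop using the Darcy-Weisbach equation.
(a) Re = V·D/ν = 1.91·0.13/1.00e-06 = 248300 → turbulent (Re > 4000); f = 0.316/Re^0.25 = 0.316/248300^0.25 = 0.014156 (Blasius is strictly valid for Re ≲ 1e5; used here as the smooth-pipe estimate the problem specifies)
(b) Darcy-Weisbach: ΔP = f·(L/D)·½ρV²/1000 = 0.014156·(188/0.130)·½·1000·1.91²/1000 = 37.34 kPa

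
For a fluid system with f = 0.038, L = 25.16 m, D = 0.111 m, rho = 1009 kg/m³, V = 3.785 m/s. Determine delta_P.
Formula: \Delta P = f \frac{L}{D} \frac{\rho V^2}{2}
delta_P = 0.038·(25.16/0.111)·0.5·1009·3.785²/1000 = 62.25 kPa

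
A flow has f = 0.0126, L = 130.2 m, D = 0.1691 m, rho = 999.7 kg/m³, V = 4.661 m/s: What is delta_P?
Formula: \Delta P = f \frac{L}{D} \frac{\rho V^2}{2}
delta_P = 0.0126·(130.2/0.1691)·0.5·999.7·4.661²/1000 = 105.4 kPa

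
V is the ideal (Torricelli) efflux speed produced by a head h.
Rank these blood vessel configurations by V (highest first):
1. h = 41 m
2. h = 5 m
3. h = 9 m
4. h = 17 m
Case 1: V = 28.36 m/s
Case 2: V = 9.905 m/s
Case 3: V = 13.29 m/s
Case 4: V = 18.26 m/s
Ranking (highest first): 1, 4, 3, 2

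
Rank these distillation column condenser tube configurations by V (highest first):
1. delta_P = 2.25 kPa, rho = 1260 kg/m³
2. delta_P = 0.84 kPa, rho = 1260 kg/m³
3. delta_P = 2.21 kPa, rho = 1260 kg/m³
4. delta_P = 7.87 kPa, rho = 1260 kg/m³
Case 1: V = 1.89 m/s
Case 2: V = 1.155 m/s
Case 3: V = 1.873 m/s
Case 4: V = 3.534 m/s
Ranking (highest first): 4, 1, 3, 2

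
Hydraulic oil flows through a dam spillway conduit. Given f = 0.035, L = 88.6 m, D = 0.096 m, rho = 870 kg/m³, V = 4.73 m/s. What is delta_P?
Formula: \Delta P = f \frac{L}{D} \frac{\rho V^2}{2}
delta_P = 0.035·(88.6/0.096)·0.5·870·4.73²/1000 = 314.4 kPa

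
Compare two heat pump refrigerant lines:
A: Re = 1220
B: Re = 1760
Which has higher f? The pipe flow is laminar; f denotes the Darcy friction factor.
f(A) = 0.05246, f(B) = 0.03636. Answer: A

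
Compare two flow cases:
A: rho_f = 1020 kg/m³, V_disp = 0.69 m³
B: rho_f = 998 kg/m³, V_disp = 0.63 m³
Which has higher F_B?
F_B(A) = 6904 N, F_B(B) = 6168 N. Answer: A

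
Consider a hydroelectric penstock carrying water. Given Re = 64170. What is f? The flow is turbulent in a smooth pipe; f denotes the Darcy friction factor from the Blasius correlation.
Formula: f = \frac{0.316}{Re^{0.25}}
f = 0.316/64170^0.25 = 0.01985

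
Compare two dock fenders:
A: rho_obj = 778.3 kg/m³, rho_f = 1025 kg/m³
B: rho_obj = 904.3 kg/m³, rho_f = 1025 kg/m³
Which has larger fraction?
fraction(A) = 0.7593, fraction(B) = 0.8822. Answer: B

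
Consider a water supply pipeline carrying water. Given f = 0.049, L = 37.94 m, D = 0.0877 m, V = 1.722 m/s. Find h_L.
Formula: h_L = f \frac{L}{D} \frac{V^2}{2g}
h_L = 0.049·(37.94/0.0877)·1.722²/(2·9.81) = 3.204 m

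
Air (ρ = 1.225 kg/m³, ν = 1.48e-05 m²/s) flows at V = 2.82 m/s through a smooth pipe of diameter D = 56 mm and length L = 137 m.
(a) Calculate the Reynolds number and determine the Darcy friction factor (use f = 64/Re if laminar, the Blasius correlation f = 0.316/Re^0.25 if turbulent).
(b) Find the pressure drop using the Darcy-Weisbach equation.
(a) Re = V·D/ν = 2.82·0.056/1.48e-05 = 10670 → turbulent (Re > 4000); f = 0.316/Re^0.25 = 0.316/10670^0.25 = 0.031092
(b) Darcy-Weisbach: ΔP = f·(L/D)·½ρV²/1000 = 0.031092·(137/0.056)·½·1.225·2.82²/1000 = 0.3705 kPa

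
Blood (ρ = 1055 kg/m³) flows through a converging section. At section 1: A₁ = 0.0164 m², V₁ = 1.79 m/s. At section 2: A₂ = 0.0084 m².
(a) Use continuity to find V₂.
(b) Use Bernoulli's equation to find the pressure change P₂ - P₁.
(a) Continuity: A₁V₁=A₂V₂ -> V₂=A₁V₁/A₂=0.0164*1.79/0.0084=3.49 m/s
(b) Bernoulli: P₂-P₁=0.5*rho*(V₁^2-V₂^2)/1000=0.5*1055*(1.79^2-3.49^2)/1000=-4.735 kPa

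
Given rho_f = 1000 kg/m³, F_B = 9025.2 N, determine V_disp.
Formula: F_B = \rho_f g V_{disp}
Substituting knowns: 9025.2 = 1000·9.81·V_disp
Solving for V_disp: V_disp = 9025.2/(1000·9.81) = 0.92 m³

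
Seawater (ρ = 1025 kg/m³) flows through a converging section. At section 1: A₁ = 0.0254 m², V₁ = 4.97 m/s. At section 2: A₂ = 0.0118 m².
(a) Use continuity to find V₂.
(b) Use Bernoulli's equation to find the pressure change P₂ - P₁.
(a) Continuity: A₁V₁=A₂V₂ -> V₂=A₁V₁/A₂=0.0254*4.97/0.0118=10.70 m/s
(b) Bernoulli: P₂-P₁=0.5*rho*(V₁^2-V₂^2)/1000=0.5*1025*(4.97^2-10.70^2)/1000=-46.02 kPa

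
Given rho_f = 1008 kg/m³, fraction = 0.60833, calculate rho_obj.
Formula: f_{sub} = \frac{\rho_{obj}}{\rho_f}
Substituting knowns: 0.60833 = rho_obj/1008
Solving for rho_obj: rho_obj = 0.60833·1008 = 613.2 kg/m³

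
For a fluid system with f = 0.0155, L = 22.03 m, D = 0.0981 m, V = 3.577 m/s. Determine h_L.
Formula: h_L = f \frac{L}{D} \frac{V^2}{2g}
h_L = 0.0155·(22.03/0.0981)·3.577²/(2·9.81) = 2.27 m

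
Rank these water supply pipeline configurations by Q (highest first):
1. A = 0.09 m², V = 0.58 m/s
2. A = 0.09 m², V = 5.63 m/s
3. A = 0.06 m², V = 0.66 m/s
Case 1: Q = 52.2 L/s
Case 2: Q = 506.7 L/s
Case 3: Q = 39.6 L/s
Ranking (highest first): 2, 1, 3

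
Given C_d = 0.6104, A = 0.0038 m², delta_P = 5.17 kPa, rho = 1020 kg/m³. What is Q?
Formula: Q = C_d A \sqrt{\frac{2 \Delta P}{\rho}}
Q = 0.6104·0.0038·√(2·(5.17·1000)/1020)·1000 = 7.385 L/s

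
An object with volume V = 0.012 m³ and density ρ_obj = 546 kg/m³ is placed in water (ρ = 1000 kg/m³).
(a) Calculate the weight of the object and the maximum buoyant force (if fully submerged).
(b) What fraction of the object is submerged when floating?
(a) W=rho_obj*g*V=546*9.81*0.012=64.3 N; F_B(max)=rho*g*V=1000*9.81*0.012=117.7 N
(b) Floating fraction=rho_obj/rho=546/1000=0.546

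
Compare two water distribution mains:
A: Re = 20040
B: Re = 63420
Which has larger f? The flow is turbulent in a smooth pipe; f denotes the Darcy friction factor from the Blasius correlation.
f(A) = 0.02656, f(B) = 0.01991. Answer: A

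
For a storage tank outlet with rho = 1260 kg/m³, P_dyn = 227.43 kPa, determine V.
Formula: P_{dyn} = \frac{1}{2} \rho V^2
Substituting knowns: 227.43 = 0.5·1260·V²/1000
Solving for V: V = √(2·(227.43·1000)/1260) = 19 m/s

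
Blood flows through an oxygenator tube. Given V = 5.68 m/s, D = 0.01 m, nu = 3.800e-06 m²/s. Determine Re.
Formula: Re = \frac{V D}{\nu}
Re = 5.68·0.01/3.800e-06 = 14947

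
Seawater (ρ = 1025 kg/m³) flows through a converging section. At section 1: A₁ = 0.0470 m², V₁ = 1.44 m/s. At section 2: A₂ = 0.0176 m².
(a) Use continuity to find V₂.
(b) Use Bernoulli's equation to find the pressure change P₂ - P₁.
(a) Continuity: A₁V₁=A₂V₂ -> V₂=A₁V₁/A₂=0.0470*1.44/0.0176=3.85 m/s
(b) Bernoulli: P₂-P₁=0.5*rho*(V₁^2-V₂^2)/1000=0.5*1025*(1.44^2-3.85^2)/1000=-6.534 kPa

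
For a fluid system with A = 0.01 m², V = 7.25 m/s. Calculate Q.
Formula: Q = A V
Q = 0.01·7.25·1000 = 72.5 L/s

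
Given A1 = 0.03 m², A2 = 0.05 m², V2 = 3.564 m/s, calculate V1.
Formula: V_2 = \frac{A_1 V_1}{A_2}
Substituting knowns: 3.564 = 0.03·V1/0.05
Solving for V1: V1 = 3.564·0.05/0.03 = 5.94 m/s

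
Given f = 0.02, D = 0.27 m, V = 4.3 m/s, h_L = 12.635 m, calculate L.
Formula: h_L = f \frac{L}{D} \frac{V^2}{2g}
Substituting knowns: 12.635 = 0.02·(L/0.27)·4.3²/(2·9.81)
Solving for L: L = 12.635·2·9.81·0.27/(0.02·4.3²) = 181 m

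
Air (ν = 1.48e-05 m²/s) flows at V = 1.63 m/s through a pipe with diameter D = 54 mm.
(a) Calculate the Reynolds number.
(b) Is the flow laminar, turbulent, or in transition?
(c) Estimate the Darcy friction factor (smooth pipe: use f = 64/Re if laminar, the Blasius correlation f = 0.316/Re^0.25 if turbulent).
(a) Re = V·D/ν = 1.63·0.054/1.48e-05 = 5947.3
(b) Flow regime: turbulent (Re > 4000)
(c) Friction factor: f = 0.316/Re^0.25 = 0.316/5947.3^0.25 = 0.03598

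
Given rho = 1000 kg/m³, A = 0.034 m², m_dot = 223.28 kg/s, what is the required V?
Formula: \dot{m} = \rho A V
Substituting knowns: 223.28 = 1000·0.034·V
Solving for V: V = 223.28/(1000·0.034) = 6.567 m/s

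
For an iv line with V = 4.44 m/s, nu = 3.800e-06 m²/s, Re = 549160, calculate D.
Formula: Re = \frac{V D}{\nu}
Substituting knowns: 549160 = 4.44·D/3.800e-06
Solving for D: D = 549160·3.800e-06/4.44 = 0.47 m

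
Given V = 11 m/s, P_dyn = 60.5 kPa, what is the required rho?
Formula: P_{dyn} = \frac{1}{2} \rho V^2
Substituting knowns: 60.5 = 0.5·rho·11²/1000
Solving for rho: rho = 2·(60.5·1000)/11² = 1000 kg/m³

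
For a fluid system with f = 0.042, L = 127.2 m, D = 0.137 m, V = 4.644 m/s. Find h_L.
Formula: h_L = f \frac{L}{D} \frac{V^2}{2g}
h_L = 0.042·(127.2/0.137)·4.644²/(2·9.81) = 42.86 m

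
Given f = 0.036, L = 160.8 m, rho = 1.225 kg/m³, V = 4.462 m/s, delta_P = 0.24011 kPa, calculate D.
Formula: \Delta P = f \frac{L}{D} \frac{\rho V^2}{2}
Substituting knowns: 0.24011 = 0.036·(160.8/D)·0.5·1.225·4.462²/1000
Solving for D: D = 0.036·160.8·0.5·1.225·4.462²/(0.24011·1000) = 0.294 m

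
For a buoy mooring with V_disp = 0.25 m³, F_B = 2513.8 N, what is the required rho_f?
Formula: F_B = \rho_f g V_{disp}
Substituting knowns: 2513.8 = rho_f·9.81·0.25
Solving for rho_f: rho_f = 2513.8/(9.81·0.25) = 1025 kg/m³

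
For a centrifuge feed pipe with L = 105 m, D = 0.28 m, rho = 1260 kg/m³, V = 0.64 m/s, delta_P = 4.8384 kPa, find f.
Formula: \Delta P = f \frac{L}{D} \frac{\rho V^2}{2}
Substituting knowns: 4.8384 = f·(105/0.28)·0.5·1260·0.64²/1000
Solving for f: f = (4.8384·1000)/((105/0.28)·0.5·1260·0.64²) = 0.05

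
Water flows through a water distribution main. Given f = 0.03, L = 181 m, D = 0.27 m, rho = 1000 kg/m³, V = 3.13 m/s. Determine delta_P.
Formula: \Delta P = f \frac{L}{D} \frac{\rho V^2}{2}
delta_P = 0.03·(181/0.27)·0.5·1000·3.13²/1000 = 98.51 kPa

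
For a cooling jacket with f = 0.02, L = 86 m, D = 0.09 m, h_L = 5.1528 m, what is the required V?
Formula: h_L = f \frac{L}{D} \frac{V^2}{2g}
Substituting knowns: 5.1528 = 0.02·(86/0.09)·V²/(2·9.81)
Solving for V: V = √(5.1528·2·9.81/(0.02·(86/0.09))) = 2.3 m/s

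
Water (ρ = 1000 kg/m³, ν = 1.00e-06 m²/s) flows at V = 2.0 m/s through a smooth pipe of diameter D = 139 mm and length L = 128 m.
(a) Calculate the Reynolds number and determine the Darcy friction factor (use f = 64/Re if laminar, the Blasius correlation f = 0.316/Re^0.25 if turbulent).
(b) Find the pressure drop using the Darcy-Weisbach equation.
(a) Re = V·D/ν = 2.0·0.139/1.00e-06 = 278000 → turbulent (Re > 4000); f = 0.316/Re^0.25 = 0.316/278000^0.25 = 0.013762 (Blasius is strictly valid for Re ≲ 1e5; used here as the smooth-pipe estimate the problem specifies)
(b) Darcy-Weisbach: ΔP = f·(L/D)·½ρV²/1000 = 0.013762·(128/0.139)·½·1000·2.0²/1000 = 25.35 kPa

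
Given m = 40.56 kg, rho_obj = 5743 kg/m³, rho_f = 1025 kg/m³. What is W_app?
Formula: W_{app} = mg\left(1 - \frac{\rho_f}{\rho_{obj}}\right)
W_app = 40.56·9.81·(1 − 1025/5743) = 326.9 N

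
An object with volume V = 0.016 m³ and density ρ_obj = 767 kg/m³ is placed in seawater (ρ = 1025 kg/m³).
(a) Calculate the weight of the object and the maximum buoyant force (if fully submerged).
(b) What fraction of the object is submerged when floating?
(a) W=rho_obj*g*V=767*9.81*0.016=120.4 N; F_B(max)=rho*g*V=1025*9.81*0.016=160.9 N
(b) Floating fraction=rho_obj/rho=767/1025=0.748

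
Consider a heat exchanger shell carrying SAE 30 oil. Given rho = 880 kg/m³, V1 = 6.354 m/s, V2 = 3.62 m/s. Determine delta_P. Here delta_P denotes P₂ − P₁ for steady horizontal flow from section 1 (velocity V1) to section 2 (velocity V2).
Formula: \Delta P = \frac{1}{2} \rho (V_1^2 - V_2^2)
delta_P = 0.5·880·(6.354² − 3.62²)/1000 = 12 kPa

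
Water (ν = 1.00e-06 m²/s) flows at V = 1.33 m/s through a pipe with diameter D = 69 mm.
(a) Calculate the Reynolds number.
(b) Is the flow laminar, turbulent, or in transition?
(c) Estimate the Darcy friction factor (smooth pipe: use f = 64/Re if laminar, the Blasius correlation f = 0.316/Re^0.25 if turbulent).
(a) Re = V·D/ν = 1.33·0.069/1.00e-06 = 91770
(b) Flow regime: turbulent (Re > 4000)
(c) Friction factor: f = 0.316/Re^0.25 = 0.316/91770^0.25 = 0.01816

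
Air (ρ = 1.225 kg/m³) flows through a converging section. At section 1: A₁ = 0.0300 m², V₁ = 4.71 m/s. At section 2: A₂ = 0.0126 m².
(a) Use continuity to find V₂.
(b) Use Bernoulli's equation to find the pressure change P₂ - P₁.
(a) Continuity: A₁V₁=A₂V₂ -> V₂=A₁V₁/A₂=0.0300*4.71/0.0126=11.21 m/s
(b) Bernoulli: P₂-P₁=0.5*rho*(V₁^2-V₂^2)/1000=0.5*1.225*(4.71^2-11.21^2)/1000=-0.06338 kPa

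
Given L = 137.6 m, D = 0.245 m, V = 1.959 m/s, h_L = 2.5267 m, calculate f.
Formula: h_L = f \frac{L}{D} \frac{V^2}{2g}
Substituting knowns: 2.5267 = f·(137.6/0.245)·1.959²/(2·9.81)
Solving for f: f = 2.5267·2·9.81/((137.6/0.245)·1.959²) = 0.023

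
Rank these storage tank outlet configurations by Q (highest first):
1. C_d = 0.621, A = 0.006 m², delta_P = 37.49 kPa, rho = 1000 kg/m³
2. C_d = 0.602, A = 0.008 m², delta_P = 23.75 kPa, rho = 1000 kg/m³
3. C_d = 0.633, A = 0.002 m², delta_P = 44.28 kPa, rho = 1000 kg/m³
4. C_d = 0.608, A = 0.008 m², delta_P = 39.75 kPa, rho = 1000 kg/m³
Case 1: Q = 32.26 L/s
Case 2: Q = 33.19 L/s
Case 3: Q = 11.91 L/s
Case 4: Q = 43.37 L/s
Ranking (highest first): 4, 2, 1, 3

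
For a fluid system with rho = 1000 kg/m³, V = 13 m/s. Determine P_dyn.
Formula: P_{dyn} = \frac{1}{2} \rho V^2
P_dyn = 0.5·1000·13²/1000 = 84.5 kPa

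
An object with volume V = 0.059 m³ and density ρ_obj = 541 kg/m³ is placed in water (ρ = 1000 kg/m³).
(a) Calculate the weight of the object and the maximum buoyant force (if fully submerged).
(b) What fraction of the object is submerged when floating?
(a) W=rho_obj*g*V=541*9.81*0.059=313.1 N; F_B(max)=rho*g*V=1000*9.81*0.059=578.8 N
(b) Floating fraction=rho_obj/rho=541/1000=0.541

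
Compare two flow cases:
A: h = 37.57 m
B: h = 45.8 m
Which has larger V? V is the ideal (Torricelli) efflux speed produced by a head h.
V(A) = 27.15 m/s, V(B) = 29.98 m/s. Answer: B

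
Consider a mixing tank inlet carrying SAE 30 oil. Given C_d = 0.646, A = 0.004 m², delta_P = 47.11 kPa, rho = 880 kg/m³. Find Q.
Formula: Q = C_d A \sqrt{\frac{2 \Delta P}{\rho}}
Q = 0.646·0.004·√(2·(47.11·1000)/880)·1000 = 26.74 L/s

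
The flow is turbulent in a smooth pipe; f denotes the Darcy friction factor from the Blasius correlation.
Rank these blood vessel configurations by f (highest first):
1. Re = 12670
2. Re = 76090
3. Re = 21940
Case 1: f = 0.02978
Case 2: f = 0.01903
Case 3: f = 0.02596
Ranking (highest first): 1, 3, 2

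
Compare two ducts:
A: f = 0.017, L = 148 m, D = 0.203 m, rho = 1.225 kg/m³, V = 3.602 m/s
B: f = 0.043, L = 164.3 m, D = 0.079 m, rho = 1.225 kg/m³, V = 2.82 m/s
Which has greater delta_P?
delta_P(A) = 0.09849 kPa, delta_P(B) = 0.4356 kPa. Answer: B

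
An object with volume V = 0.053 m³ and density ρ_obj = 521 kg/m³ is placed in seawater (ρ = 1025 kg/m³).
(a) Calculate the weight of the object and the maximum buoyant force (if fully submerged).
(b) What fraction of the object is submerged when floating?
(a) W=rho_obj*g*V=521*9.81*0.053=270.9 N; F_B(max)=rho*g*V=1025*9.81*0.053=532.9 N
(b) Floating fraction=rho_obj/rho=521/1025=0.508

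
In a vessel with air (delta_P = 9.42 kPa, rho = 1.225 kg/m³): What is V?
Formula: V = \sqrt{\frac{2 \Delta P}{\rho}}
V = √(2·(9.42·1000)/1.225) = 124 m/s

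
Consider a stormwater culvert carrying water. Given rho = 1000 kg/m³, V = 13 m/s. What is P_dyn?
Formula: P_{dyn} = \frac{1}{2} \rho V^2
P_dyn = 0.5·1000·13²/1000 = 84.5 kPa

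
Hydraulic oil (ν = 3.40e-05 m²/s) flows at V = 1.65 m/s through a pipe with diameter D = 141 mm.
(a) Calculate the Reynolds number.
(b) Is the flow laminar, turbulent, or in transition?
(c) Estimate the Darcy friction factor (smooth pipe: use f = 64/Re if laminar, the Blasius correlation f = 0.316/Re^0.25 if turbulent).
(a) Re = V·D/ν = 1.65·0.141/3.40e-05 = 6842.6
(b) Flow regime: turbulent (Re > 4000)
(c) Friction factor: f = 0.316/Re^0.25 = 0.316/6842.6^0.25 = 0.03474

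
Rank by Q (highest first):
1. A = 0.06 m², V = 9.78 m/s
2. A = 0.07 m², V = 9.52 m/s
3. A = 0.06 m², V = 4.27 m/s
Case 1: Q = 586.8 L/s
Case 2: Q = 666.4 L/s
Case 3: Q = 256.2 L/s
Ranking (highest first): 2, 1, 3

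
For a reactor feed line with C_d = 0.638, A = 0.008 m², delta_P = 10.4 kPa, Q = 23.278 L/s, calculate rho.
Formula: Q = C_d A \sqrt{\frac{2 \Delta P}{\rho}}
Substituting knowns: 23.278 = 0.638·0.008·√(2·(10.4·1000)/rho)·1000
Solving for rho: rho = 2·(10.4·1000)/((23.278/1000)/(0.638·0.008))² = 1000 kg/m³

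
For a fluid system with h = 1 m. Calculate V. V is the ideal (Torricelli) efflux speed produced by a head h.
Formula: V = \sqrt{2 g h}
V = √(2·9.81·1) = 4.429 m/s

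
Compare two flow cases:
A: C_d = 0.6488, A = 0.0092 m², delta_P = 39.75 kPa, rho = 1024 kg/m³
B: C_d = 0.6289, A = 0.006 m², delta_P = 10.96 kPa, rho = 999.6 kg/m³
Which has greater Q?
Q(A) = 52.59 L/s, Q(B) = 17.67 L/s. Answer: A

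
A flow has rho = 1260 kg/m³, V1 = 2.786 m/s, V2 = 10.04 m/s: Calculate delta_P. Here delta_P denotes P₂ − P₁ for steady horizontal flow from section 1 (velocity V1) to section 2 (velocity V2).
Formula: \Delta P = \frac{1}{2} \rho (V_1^2 - V_2^2)
delta_P = 0.5·1260·(2.786² − 10.04²)/1000 = -58.62 kPa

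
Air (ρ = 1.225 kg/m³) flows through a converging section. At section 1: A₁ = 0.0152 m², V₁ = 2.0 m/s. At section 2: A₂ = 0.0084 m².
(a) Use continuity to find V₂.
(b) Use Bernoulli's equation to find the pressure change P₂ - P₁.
(a) Continuity: A₁V₁=A₂V₂ -> V₂=A₁V₁/A₂=0.0152*2.0/0.0084=3.62 m/s
(b) Bernoulli: P₂-P₁=0.5*rho*(V₁^2-V₂^2)/1000=0.5*1.225*(2.0^2-3.62^2)/1000=-0.005576 kPa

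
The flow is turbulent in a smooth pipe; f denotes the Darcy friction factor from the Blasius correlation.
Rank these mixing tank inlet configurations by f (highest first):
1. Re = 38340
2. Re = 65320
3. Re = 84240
Case 1: f = 0.02258
Case 2: f = 0.01977
Case 3: f = 0.01855
Ranking (highest first): 1, 2, 3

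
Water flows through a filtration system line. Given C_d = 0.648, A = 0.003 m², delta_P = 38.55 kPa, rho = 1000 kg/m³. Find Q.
Formula: Q = C_d A \sqrt{\frac{2 \Delta P}{\rho}}
Q = 0.648·0.003·√(2·(38.55·1000)/1000)·1000 = 17.07 L/s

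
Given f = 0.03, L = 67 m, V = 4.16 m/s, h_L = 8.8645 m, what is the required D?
Formula: h_L = f \frac{L}{D} \frac{V^2}{2g}
Substituting knowns: 8.8645 = 0.03·(67/D)·4.16²/(2·9.81)
Solving for D: D = 0.03·67·4.16²/(2·9.81·8.8645) = 0.2 m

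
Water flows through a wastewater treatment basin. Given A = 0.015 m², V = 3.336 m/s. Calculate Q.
Formula: Q = A V
Q = 0.015·3.336·1000 = 50.04 L/s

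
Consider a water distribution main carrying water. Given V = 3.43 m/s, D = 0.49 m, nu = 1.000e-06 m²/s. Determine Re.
Formula: Re = \frac{V D}{\nu}
Re = 3.43·0.49/1.000e-06 = 1.681e+06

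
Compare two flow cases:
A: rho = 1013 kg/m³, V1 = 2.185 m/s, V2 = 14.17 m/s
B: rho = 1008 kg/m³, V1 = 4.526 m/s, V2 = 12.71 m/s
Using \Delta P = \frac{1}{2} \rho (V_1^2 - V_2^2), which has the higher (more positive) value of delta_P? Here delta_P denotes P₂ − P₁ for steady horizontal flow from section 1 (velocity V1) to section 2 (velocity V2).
delta_P(A) = -99.28 kPa, delta_P(B) = -71.09 kPa. Answer: B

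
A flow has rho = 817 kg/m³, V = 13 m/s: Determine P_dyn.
Formula: P_{dyn} = \frac{1}{2} \rho V^2
P_dyn = 0.5·817·13²/1000 = 69.04 kPa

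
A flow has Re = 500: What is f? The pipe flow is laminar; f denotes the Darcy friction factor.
Formula: f = \frac{64}{Re}
f = 64/500 = 0.128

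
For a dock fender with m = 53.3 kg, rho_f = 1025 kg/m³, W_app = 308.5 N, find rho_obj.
Formula: W_{app} = mg\left(1 - \frac{\rho_f}{\rho_{obj}}\right)
Substituting knowns: 308.5 = 53.3·9.81·(1 − 1025/rho_obj)
Solving for rho_obj: rho_obj = 1025/(1 − 308.5/(53.3·9.81)) = 2500 kg/m³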